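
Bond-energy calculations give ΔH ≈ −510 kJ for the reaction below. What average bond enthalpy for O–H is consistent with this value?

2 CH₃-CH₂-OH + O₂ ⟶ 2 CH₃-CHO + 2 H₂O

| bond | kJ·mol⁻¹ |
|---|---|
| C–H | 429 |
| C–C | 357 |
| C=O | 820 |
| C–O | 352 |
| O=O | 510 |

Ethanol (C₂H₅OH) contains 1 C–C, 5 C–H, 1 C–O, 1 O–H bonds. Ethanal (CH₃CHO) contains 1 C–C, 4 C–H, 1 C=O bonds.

D(O–H) ≈ 471 kJ/mol

Let D be the O–H bond energy.
Σ(broken) = 2×357 + 10×429 + 2×352 + 2×D + 1×510 = 6218 + 2D
Σ(formed) = 2×357 + 8×429 + 2×820 + 4×D = 5786 + 4D
ΔH = Σ(broken) − Σ(formed) = (6218 + 2D) − (5786 + 4D) = +432 − 2D
Setting this equal to −510 kJ gives 2D = 942, so D = 471 kJ/mol.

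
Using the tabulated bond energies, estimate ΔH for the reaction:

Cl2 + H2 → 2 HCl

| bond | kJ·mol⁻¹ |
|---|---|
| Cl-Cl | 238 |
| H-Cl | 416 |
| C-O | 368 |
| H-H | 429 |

ΔH ≈ −165 kJ

Bonds broken (reactants):
  Cl-Cl: 1 × 238 = 238
  H-H: 1 × 429 = 429
  Σ(broken) = 667 kJ
Bonds formed (products):
  H-Cl: 2 × 416 = 832
  Σ(formed) = 832 kJ
ΔH = Σ(broken) − Σ(formed) = 667 − 832 = −165 kJ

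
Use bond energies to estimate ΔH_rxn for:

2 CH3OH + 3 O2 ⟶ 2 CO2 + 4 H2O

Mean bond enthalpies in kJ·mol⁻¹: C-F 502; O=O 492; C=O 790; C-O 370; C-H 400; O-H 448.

Bonds broken (reactants):
  C-H: 6 × 400 = 2400
  C-O: 2 × 370 = 740
  O-H: 2 × 448 = 896
  O=O: 3 × 492 = 1476
  Σ(broken) = 5512 kJ
Bonds formed (products):
  C=O: 4 × 790 = 3160
  O-H: 8 × 448 = 3584
  Σ(formed) = 6744 kJ
ΔH = Σ(broken) − Σ(formed) = 5512 − 6744 = −1232 kJ

ΔH ≈ −1232 kJ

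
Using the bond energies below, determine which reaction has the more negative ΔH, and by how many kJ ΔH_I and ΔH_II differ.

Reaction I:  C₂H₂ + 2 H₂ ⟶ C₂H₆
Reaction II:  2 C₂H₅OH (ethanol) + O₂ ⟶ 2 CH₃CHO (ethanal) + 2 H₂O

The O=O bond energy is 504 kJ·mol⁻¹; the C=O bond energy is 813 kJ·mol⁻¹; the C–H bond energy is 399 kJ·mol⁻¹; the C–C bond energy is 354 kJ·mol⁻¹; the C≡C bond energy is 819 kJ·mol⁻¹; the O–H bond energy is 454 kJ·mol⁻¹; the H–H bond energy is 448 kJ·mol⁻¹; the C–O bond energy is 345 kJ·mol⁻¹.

Reaction I:
  Bonds broken (reactants):
    C≡C: 1 × 819 = 819
    C–H: 2 × 399 = 798
    H–H: 2 × 448 = 896
    Σ(broken) = 2513 kJ
  Bonds formed (products):
    C–C: 1 × 354 = 354
    C–H: 6 × 399 = 2394
    Σ(formed) = 2748 kJ
  ΔH_I = 2513 − 2748 = −235 kJ
Reaction II:
  Bonds broken (reactants):
    C–C: 2 × 354 = 708
    C–H: 10 × 399 = 3990
    C–O: 2 × 345 = 690
    O–H: 2 × 454 = 908
    O=O: 1 × 504 = 504
    Σ(broken) = 6800 kJ
  Bonds formed (products):
    C–C: 2 × 354 = 708
    C–H: 8 × 399 = 3192
    C=O: 2 × 813 = 1626
    O–H: 4 × 454 = 1816
    Σ(formed) = 7342 kJ
  ΔH_II = 6800 − 7342 = −542 kJ
ΔH_I − ΔH_II = +307 kJ, so reaction II has the more negative ΔH; |ΔH_I − ΔH_II| = 307 kJ.

Reaction II, by 307 kJ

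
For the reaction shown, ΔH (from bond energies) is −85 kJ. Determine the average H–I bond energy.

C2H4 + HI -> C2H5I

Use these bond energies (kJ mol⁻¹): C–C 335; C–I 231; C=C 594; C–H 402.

D(H–I) ≈ 289 kJ/mol

Let D be the H–I bond energy.
Σ(broken) = 4×402 + 1×594 + 1×D = 2202 + D
Σ(formed) = 1×335 + 5×402 + 1×231 = 2576
ΔH = Σ(broken) − Σ(formed) = (2202 + D) − (2576) = −374 + D
Setting this equal to −85 kJ gives D = 289 kJ/mol.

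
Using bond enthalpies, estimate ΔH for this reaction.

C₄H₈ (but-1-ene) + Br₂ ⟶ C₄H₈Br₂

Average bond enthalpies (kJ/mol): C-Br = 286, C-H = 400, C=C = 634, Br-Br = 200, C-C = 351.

Bonds broken (reactants):
  Br-Br: 1 × 200 = 200
  C-C: 2 × 351 = 702
  C-H: 8 × 400 = 3200
  C=C: 1 × 634 = 634
  Σ(broken) = 4736 kJ
Bonds formed (products):
  C-Br: 2 × 286 = 572
  C-C: 3 × 351 = 1053
  C-H: 8 × 400 = 3200
  Σ(formed) = 4825 kJ
ΔH = Σ(broken) − Σ(formed) = 4736 − 4825 = −89 kJ

ΔH ≈ −89 kJ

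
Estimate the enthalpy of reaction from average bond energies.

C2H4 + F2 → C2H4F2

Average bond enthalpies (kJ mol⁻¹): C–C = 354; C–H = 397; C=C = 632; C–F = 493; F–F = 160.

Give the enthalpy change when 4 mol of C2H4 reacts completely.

ΔH = −2192 kJ

Bonds broken (reactants):
  C–H: 4 × 397 = 1588
  C=C: 1 × 632 = 632
  F–F: 1 × 160 = 160
  Σ(broken) = 2380 kJ
Bonds formed (products):
  C–C: 1 × 354 = 354
  C–F: 2 × 493 = 986
  C–H: 4 × 397 = 1588
  Σ(formed) = 2928 kJ
ΔH = Σ(broken) − Σ(formed) = 2380 − 2928 = −548 kJ
For 4× the reaction as written: 4 × (−548) = −2192 kJ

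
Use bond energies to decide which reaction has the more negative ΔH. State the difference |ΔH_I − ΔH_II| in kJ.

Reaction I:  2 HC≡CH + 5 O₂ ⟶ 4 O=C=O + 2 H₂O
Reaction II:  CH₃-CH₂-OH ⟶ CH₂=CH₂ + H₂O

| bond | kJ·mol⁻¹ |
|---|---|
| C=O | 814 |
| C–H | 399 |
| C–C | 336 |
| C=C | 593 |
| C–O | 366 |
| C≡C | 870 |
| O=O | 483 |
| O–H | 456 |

Reaction I:
  Bonds broken (reactants):
    C≡C: 2 × 870 = 1740
    C–H: 4 × 399 = 1596
    O=O: 5 × 483 = 2415
    Σ(broken) = 5751 kJ
  Bonds formed (products):
    C=O: 8 × 814 = 6512
    O–H: 4 × 456 = 1824
    Σ(formed) = 8336 kJ
  ΔH_I = 5751 − 8336 = −2585 kJ
Reaction II:
  Bonds broken (reactants):
    C–C: 1 × 336 = 336
    C–H: 5 × 399 = 1995
    C–O: 1 × 366 = 366
    O–H: 1 × 456 = 456
    Σ(broken) = 3153 kJ
  Bonds formed (products):
    C–H: 4 × 399 = 1596
    C=C: 1 × 593 = 593
    O–H: 2 × 456 = 912
    Σ(formed) = 3101 kJ
  ΔH_II = 3153 − 3101 = +52 kJ
ΔH_I − ΔH_II = −2637 kJ, so reaction I has the more negative ΔH; |ΔH_I − ΔH_II| = 2637 kJ.

Reaction I, by 2637 kJ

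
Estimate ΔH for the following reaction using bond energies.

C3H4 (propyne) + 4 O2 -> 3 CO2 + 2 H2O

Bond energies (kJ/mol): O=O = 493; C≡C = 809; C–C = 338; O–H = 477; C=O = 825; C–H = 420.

ΔH ≈ −2059 kJ

Bonds broken (reactants):
  C≡C: 1 × 809 = 809
  C–C: 1 × 338 = 338
  C–H: 4 × 420 = 1680
  O=O: 4 × 493 = 1972
  Σ(broken) = 4799 kJ
Bonds formed (products):
  C=O: 6 × 825 = 4950
  O–H: 4 × 477 = 1908
  Σ(formed) = 6858 kJ
ΔH = Σ(broken) − Σ(formed) = 4799 − 6858 = −2059 kJ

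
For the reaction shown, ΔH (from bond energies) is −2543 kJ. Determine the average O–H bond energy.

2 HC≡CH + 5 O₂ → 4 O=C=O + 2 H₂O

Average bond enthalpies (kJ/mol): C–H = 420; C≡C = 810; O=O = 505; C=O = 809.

D(O–H) ≈ 474 kJ/mol

Let D be the O–H bond energy.
Σ(broken) = 2×810 + 4×420 + 5×505 = 5825
Σ(formed) = 8×809 + 4×D = 6472 + 4D
ΔH = Σ(broken) − Σ(formed) = (5825) − (6472 + 4D) = −647 − 4D
Setting this equal to −2543 kJ gives 4D = 1896, so D = 474 kJ/mol.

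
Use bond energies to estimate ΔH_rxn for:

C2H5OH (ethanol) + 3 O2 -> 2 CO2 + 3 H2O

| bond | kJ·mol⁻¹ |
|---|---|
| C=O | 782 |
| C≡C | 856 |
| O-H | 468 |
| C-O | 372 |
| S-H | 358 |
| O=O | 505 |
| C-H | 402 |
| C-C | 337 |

ΔH ≈ −1234 kJ

Bonds broken (reactants):
  C-C: 1 × 337 = 337
  C-H: 5 × 402 = 2010
  C-O: 1 × 372 = 372
  O-H: 1 × 468 = 468
  O=O: 3 × 505 = 1515
  Σ(broken) = 4702 kJ
Bonds formed (products):
  C=O: 4 × 782 = 3128
  O-H: 6 × 468 = 2808
  Σ(formed) = 5936 kJ
ΔH = Σ(broken) − Σ(formed) = 4702 − 5936 = −1234 kJ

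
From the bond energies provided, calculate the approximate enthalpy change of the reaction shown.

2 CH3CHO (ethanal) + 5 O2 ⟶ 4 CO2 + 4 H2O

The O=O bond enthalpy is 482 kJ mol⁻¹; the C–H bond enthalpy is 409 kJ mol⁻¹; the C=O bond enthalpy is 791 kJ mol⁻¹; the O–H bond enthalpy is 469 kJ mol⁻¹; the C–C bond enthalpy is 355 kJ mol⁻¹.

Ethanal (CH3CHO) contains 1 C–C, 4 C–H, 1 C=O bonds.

ΔH ≈ −2106 kJ

Bonds broken (reactants):
  C–C: 2 × 355 = 710
  C–H: 8 × 409 = 3272
  C=O: 2 × 791 = 1582
  O=O: 5 × 482 = 2410
  Σ(broken) = 7974 kJ
Bonds formed (products):
  C=O: 8 × 791 = 6328
  O–H: 8 × 469 = 3752
  Σ(formed) = 10080 kJ
ΔH = Σ(broken) − Σ(formed) = 7974 − 10080 = −2106 kJ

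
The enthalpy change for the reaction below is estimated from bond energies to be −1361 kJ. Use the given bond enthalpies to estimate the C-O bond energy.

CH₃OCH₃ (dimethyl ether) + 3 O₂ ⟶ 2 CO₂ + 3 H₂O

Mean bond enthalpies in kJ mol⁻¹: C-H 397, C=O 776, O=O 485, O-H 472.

Let D be the C-O bond energy.
Σ(broken) = 6×397 + 2×D + 3×485 = 3837 + 2D
Σ(formed) = 4×776 + 6×472 = 5936
ΔH = Σ(broken) − Σ(formed) = (3837 + 2D) − (5936) = −2099 + 2D
Setting this equal to −1361 kJ gives 2D = 738, so D = 369 kJ/mol.

D(C-O) ≈ 369 kJ/mol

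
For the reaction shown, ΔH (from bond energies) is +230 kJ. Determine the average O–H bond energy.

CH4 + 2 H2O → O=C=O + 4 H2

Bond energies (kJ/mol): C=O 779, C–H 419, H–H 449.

Let D be the O–H bond energy.
Σ(broken) = 4×419 + 4×D = 1676 + 4D
Σ(formed) = 2×779 + 4×449 = 3354
ΔH = Σ(broken) − Σ(formed) = (1676 + 4D) − (3354) = −1678 + 4D
Setting this equal to +230 kJ gives 4D = 1908, so D = 477 kJ/mol.

D(O–H) ≈ 477 kJ/mol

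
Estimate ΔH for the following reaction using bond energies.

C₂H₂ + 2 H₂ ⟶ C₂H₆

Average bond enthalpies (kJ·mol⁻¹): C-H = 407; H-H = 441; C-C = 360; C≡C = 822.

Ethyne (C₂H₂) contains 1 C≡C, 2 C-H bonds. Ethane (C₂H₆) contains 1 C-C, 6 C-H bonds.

Bonds broken (reactants):
  C≡C: 1 × 822 = 822
  C-H: 2 × 407 = 814
  H-H: 2 × 441 = 882
  Σ(broken) = 2518 kJ
Bonds formed (products):
  C-C: 1 × 360 = 360
  C-H: 6 × 407 = 2442
  Σ(formed) = 2802 kJ
ΔH = Σ(broken) − Σ(formed) = 2518 − 2802 = −284 kJ

ΔH ≈ −284 kJ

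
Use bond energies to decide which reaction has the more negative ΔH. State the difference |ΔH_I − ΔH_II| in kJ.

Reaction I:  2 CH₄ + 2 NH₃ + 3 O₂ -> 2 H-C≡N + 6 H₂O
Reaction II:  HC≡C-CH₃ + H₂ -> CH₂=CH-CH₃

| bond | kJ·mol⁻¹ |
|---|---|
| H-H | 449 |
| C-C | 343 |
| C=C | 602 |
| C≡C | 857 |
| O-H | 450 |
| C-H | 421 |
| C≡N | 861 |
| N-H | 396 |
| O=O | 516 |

Reaction I, by 534 kJ

Reaction I:
  Bonds broken (reactants):
    C-H: 8 × 421 = 3368
    N-H: 6 × 396 = 2376
    O=O: 3 × 516 = 1548
    Σ(broken) = 7292 kJ
  Bonds formed (products):
    C≡N: 2 × 861 = 1722
    C-H: 2 × 421 = 842
    O-H: 12 × 450 = 5400
    Σ(formed) = 7964 kJ
  ΔH_I = 7292 − 7964 = −672 kJ
Reaction II:
  Bonds broken (reactants):
    C≡C: 1 × 857 = 857
    C-C: 1 × 343 = 343
    C-H: 4 × 421 = 1684
    H-H: 1 × 449 = 449
    Σ(broken) = 3333 kJ
  Bonds formed (products):
    C-C: 1 × 343 = 343
    C-H: 6 × 421 = 2526
    C=C: 1 × 602 = 602
    Σ(formed) = 3471 kJ
  ΔH_II = 3333 − 3471 = −138 kJ
ΔH_I − ΔH_II = −534 kJ, so reaction I has the more negative ΔH; |ΔH_I − ΔH_II| = 534 kJ.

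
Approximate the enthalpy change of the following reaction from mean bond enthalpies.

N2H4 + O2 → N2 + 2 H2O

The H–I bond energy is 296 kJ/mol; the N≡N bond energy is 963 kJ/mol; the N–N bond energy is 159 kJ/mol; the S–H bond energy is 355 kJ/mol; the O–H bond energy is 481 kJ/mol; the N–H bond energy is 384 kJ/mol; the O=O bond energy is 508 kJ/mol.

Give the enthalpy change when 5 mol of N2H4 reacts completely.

ΔH = −3420 kJ

Bonds broken (reactants):
  N–H: 4 × 384 = 1536
  N–N: 1 × 159 = 159
  O=O: 1 × 508 = 508
  Σ(broken) = 2203 kJ
Bonds formed (products):
  N≡N: 1 × 963 = 963
  O–H: 4 × 481 = 1924
  Σ(formed) = 2887 kJ
ΔH = Σ(broken) − Σ(formed) = 2203 − 2887 = −684 kJ
For 5× the reaction as written: 5 × (−684) = −3420 kJ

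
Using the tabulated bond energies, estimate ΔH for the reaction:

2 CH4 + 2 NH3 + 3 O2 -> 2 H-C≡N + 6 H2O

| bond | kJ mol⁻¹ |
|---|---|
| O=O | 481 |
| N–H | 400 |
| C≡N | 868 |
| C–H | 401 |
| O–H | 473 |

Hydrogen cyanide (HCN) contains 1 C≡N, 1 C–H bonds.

ΔH ≈ −1163 kJ

Bonds broken (reactants):
  C–H: 8 × 401 = 3208
  N–H: 6 × 400 = 2400
  O=O: 3 × 481 = 1443
  Σ(broken) = 7051 kJ
Bonds formed (products):
  C≡N: 2 × 868 = 1736
  C–H: 2 × 401 = 802
  O–H: 12 × 473 = 5676
  Σ(formed) = 8214 kJ
ΔH = Σ(broken) − Σ(formed) = 7051 − 8214 = −1163 kJ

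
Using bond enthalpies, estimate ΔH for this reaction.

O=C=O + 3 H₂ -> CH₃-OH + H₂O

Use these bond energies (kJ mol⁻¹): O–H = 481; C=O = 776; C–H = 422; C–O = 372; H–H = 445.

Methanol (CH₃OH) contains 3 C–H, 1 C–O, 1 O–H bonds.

Bonds broken (reactants):
  C=O: 2 × 776 = 1552
  H–H: 3 × 445 = 1335
  Σ(broken) = 2887 kJ
Bonds formed (products):
  C–H: 3 × 422 = 1266
  C–O: 1 × 372 = 372
  O–H: 3 × 481 = 1443
  Σ(formed) = 3081 kJ
ΔH = Σ(broken) − Σ(formed) = 2887 − 3081 = −194 kJ

ΔH ≈ −194 kJ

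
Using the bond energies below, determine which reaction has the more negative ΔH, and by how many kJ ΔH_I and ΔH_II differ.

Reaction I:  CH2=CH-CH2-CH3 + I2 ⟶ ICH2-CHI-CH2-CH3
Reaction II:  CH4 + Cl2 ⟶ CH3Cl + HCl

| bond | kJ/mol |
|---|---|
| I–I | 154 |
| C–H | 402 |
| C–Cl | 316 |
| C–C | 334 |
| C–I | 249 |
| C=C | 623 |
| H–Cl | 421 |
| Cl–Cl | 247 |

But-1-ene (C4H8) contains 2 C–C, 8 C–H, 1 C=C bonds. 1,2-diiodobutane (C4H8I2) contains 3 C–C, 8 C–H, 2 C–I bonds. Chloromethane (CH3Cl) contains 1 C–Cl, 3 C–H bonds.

Reaction II, by 33 kJ

Reaction I:
  Bonds broken (reactants):
    C–C: 2 × 334 = 668
    C–H: 8 × 402 = 3216
    C=C: 1 × 623 = 623
    I–I: 1 × 154 = 154
    Σ(broken) = 4661 kJ
  Bonds formed (products):
    C–C: 3 × 334 = 1002
    C–H: 8 × 402 = 3216
    C–I: 2 × 249 = 498
    Σ(formed) = 4716 kJ
  ΔH_I = 4661 − 4716 = −55 kJ
Reaction II:
  Bonds broken (reactants):
    C–H: 4 × 402 = 1608
    Cl–Cl: 1 × 247 = 247
    Σ(broken) = 1855 kJ
  Bonds formed (products):
    C–Cl: 1 × 316 = 316
    C–H: 3 × 402 = 1206
    H–Cl: 1 × 421 = 421
    Σ(formed) = 1943 kJ
  ΔH_II = 1855 − 1943 = −88 kJ
ΔH_I − ΔH_II = +33 kJ, so reaction II has the more negative ΔH; |ΔH_I − ΔH_II| = 33 kJ.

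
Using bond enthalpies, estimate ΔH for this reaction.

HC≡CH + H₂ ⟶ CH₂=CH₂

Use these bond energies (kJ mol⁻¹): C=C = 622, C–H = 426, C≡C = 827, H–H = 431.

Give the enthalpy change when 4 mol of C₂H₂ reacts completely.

ΔH = −864 kJ

Bonds broken (reactants):
  C≡C: 1 × 827 = 827
  C–H: 2 × 426 = 852
  H–H: 1 × 431 = 431
  Σ(broken) = 2110 kJ
Bonds formed (products):
  C–H: 4 × 426 = 1704
  C=C: 1 × 622 = 622
  Σ(formed) = 2326 kJ
ΔH = Σ(broken) − Σ(formed) = 2110 − 2326 = −216 kJ
For 4× the reaction as written: 4 × (−216) = −864 kJ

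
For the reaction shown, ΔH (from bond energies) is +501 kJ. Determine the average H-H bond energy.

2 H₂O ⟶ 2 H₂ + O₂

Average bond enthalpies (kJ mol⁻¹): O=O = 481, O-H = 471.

D(H-H) ≈ 451 kJ/mol

Let D be the H-H bond energy.
Σ(broken) = 4×471 = 1884
Σ(formed) = 2×D + 1×481 = 481 + 2D
ΔH = Σ(broken) − Σ(formed) = (1884) − (481 + 2D) = +1403 − 2D
Setting this equal to +501 kJ gives 2D = 902, so D = 451 kJ/mol.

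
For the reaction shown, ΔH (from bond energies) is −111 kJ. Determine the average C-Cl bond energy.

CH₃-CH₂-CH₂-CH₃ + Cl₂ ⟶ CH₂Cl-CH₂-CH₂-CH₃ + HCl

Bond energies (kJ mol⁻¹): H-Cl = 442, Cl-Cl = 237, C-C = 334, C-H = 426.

D(C-Cl) ≈ 332 kJ/mol

Let D be the C-Cl bond energy.
Σ(broken) = 3×334 + 10×426 + 1×237 = 5499
Σ(formed) = 3×334 + 1×D + 9×426 + 1×442 = 5278 + D
ΔH = Σ(broken) − Σ(formed) = (5499) − (5278 + D) = +221 − D
Setting this equal to −111 kJ gives D = 332 kJ/mol.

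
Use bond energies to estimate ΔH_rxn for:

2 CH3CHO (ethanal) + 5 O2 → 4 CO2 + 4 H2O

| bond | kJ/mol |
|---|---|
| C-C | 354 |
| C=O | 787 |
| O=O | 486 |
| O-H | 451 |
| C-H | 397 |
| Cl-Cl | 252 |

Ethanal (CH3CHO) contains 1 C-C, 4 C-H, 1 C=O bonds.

ΔH ≈ −2016 kJ

Bonds broken (reactants):
  C-C: 2 × 354 = 708
  C-H: 8 × 397 = 3176
  C=O: 2 × 787 = 1574
  O=O: 5 × 486 = 2430
  Σ(broken) = 7888 kJ
Bonds formed (products):
  C=O: 8 × 787 = 6296
  O-H: 8 × 451 = 3608
  Σ(formed) = 9904 kJ
ΔH = Σ(broken) − Σ(formed) = 7888 − 9904 = −2016 kJ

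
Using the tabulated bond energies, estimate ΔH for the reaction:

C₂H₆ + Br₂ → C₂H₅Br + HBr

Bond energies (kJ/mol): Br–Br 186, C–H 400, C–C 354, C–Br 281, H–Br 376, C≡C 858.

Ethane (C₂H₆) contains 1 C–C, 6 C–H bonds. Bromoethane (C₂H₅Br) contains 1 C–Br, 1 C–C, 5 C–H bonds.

ΔH ≈ −71 kJ

Bonds broken (reactants):
  Br–Br: 1 × 186 = 186
  C–C: 1 × 354 = 354
  C–H: 6 × 400 = 2400
  Σ(broken) = 2940 kJ
Bonds formed (products):
  C–Br: 1 × 281 = 281
  C–C: 1 × 354 = 354
  C–H: 5 × 400 = 2000
  H–Br: 1 × 376 = 376
  Σ(formed) = 3011 kJ
ΔH = Σ(broken) − Σ(formed) = 2940 − 3011 = −71 kJ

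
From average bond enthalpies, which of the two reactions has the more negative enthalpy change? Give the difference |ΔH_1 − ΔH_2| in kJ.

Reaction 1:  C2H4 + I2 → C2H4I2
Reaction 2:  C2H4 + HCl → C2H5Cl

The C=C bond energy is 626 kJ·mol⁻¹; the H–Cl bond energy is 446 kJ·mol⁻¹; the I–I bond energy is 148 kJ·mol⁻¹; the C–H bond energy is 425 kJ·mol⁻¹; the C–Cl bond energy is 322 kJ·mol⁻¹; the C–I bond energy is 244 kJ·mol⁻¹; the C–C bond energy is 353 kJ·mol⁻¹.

Reaction 1:
  Bonds broken (reactants):
    C–H: 4 × 425 = 1700
    C=C: 1 × 626 = 626
    I–I: 1 × 148 = 148
    Σ(broken) = 2474 kJ
  Bonds formed (products):
    C–C: 1 × 353 = 353
    C–H: 4 × 425 = 1700
    C–I: 2 × 244 = 488
    Σ(formed) = 2541 kJ
  ΔH_1 = 2474 − 2541 = −67 kJ
Reaction 2:
  Bonds broken (reactants):
    C–H: 4 × 425 = 1700
    C=C: 1 × 626 = 626
    H–Cl: 1 × 446 = 446
    Σ(broken) = 2772 kJ
  Bonds formed (products):
    C–C: 1 × 353 = 353
    C–Cl: 1 × 322 = 322
    C–H: 5 × 425 = 2125
    Σ(formed) = 2800 kJ
  ΔH_2 = 2772 − 2800 = −28 kJ
ΔH_1 − ΔH_2 = −39 kJ, so reaction 1 has the more negative ΔH; |ΔH_1 − ΔH_2| = 39 kJ.

Reaction 1, by 39 kJ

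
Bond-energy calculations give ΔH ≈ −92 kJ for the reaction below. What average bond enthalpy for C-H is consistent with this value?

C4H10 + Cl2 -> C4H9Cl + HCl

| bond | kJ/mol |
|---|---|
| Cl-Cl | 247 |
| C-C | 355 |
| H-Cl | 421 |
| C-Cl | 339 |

Let D be the C-H bond energy.
Σ(broken) = 3×355 + 10×D + 1×247 = 1312 + 10D
Σ(formed) = 3×355 + 1×339 + 9×D + 1×421 = 1825 + 9D
ΔH = Σ(broken) − Σ(formed) = (1312 + 10D) − (1825 + 9D) = −513 + D
Setting this equal to −92 kJ gives D = 421 kJ/mol.

D(C-H) ≈ 421 kJ/mol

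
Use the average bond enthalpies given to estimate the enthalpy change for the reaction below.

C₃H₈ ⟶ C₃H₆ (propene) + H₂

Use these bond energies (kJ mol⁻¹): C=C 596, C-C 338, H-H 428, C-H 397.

ΔH ≈ +108 kJ

Bonds broken (reactants):
  C-C: 2 × 338 = 676
  C-H: 8 × 397 = 3176
  Σ(broken) = 3852 kJ
Bonds formed (products):
  C-C: 1 × 338 = 338
  C-H: 6 × 397 = 2382
  C=C: 1 × 596 = 596
  H-H: 1 × 428 = 428
  Σ(formed) = 3744 kJ
ΔH = Σ(broken) − Σ(formed) = 3852 − 3744 = +108 kJ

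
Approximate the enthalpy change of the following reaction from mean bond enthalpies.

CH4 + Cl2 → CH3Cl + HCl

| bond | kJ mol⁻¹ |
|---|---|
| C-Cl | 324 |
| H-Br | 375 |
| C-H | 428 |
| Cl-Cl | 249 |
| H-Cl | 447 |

ΔH ≈ −94 kJ

Bonds broken (reactants):
  C-H: 4 × 428 = 1712
  Cl-Cl: 1 × 249 = 249
  Σ(broken) = 1961 kJ
Bonds formed (products):
  C-Cl: 1 × 324 = 324
  C-H: 3 × 428 = 1284
  H-Cl: 1 × 447 = 447
  Σ(formed) = 2055 kJ
ΔH = Σ(broken) − Σ(formed) = 1961 − 2055 = −94 kJ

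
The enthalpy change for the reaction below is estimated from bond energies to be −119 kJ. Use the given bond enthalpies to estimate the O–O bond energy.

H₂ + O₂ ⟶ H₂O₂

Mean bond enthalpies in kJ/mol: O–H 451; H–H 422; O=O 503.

Let D be the O–O bond energy.
Σ(broken) = 1×422 + 1×503 = 925
Σ(formed) = 2×451 + 1×D = 902 + D
ΔH = Σ(broken) − Σ(formed) = (925) − (902 + D) = +23 − D
Setting this equal to −119 kJ gives D = 142 kJ/mol.

D(O–O) ≈ 142 kJ/mol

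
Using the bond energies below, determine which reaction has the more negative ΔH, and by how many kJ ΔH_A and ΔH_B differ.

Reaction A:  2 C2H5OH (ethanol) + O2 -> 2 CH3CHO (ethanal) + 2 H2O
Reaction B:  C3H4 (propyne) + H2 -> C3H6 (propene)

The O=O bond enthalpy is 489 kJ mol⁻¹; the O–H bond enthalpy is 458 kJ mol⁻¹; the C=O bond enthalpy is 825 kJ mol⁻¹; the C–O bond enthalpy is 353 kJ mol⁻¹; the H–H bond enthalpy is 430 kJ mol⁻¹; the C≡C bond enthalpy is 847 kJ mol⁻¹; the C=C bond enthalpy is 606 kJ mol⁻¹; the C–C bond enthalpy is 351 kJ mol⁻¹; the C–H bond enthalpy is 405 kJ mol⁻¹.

Reaction A, by 422 kJ

Reaction A:
  Bonds broken (reactants):
    C–C: 2 × 351 = 702
    C–H: 10 × 405 = 4050
    C–O: 2 × 353 = 706
    O–H: 2 × 458 = 916
    O=O: 1 × 489 = 489
    Σ(broken) = 6863 kJ
  Bonds formed (products):
    C–C: 2 × 351 = 702
    C–H: 8 × 405 = 3240
    C=O: 2 × 825 = 1650
    O–H: 4 × 458 = 1832
    Σ(formed) = 7424 kJ
  ΔH_A = 6863 − 7424 = −561 kJ
Reaction B:
  Bonds broken (reactants):
    C≡C: 1 × 847 = 847
    C–C: 1 × 351 = 351
    C–H: 4 × 405 = 1620
    H–H: 1 × 430 = 430
    Σ(broken) = 3248 kJ
  Bonds formed (products):
    C–C: 1 × 351 = 351
    C–H: 6 × 405 = 2430
    C=C: 1 × 606 = 606
    Σ(formed) = 3387 kJ
  ΔH_B = 3248 − 3387 = −139 kJ
ΔH_A − ΔH_B = −422 kJ, so reaction A has the more negative ΔH; |ΔH_A − ΔH_B| = 422 kJ.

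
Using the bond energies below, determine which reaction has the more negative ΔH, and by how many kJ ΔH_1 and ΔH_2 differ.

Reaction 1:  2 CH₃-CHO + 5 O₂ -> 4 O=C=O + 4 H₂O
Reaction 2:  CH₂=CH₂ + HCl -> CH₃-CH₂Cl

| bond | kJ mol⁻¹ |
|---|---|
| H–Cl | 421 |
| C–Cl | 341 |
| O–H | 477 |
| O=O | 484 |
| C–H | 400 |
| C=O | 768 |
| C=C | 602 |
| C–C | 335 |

Reaction 1:
  Bonds broken (reactants):
    C–C: 2 × 335 = 670
    C–H: 8 × 400 = 3200
    C=O: 2 × 768 = 1536
    O=O: 5 × 484 = 2420
    Σ(broken) = 7826 kJ
  Bonds formed (products):
    C=O: 8 × 768 = 6144
    O–H: 8 × 477 = 3816
    Σ(formed) = 9960 kJ
  ΔH_1 = 7826 − 9960 = −2134 kJ
Reaction 2:
  Bonds broken (reactants):
    C–H: 4 × 400 = 1600
    C=C: 1 × 602 = 602
    H–Cl: 1 × 421 = 421
    Σ(broken) = 2623 kJ
  Bonds formed (products):
    C–C: 1 × 335 = 335
    C–Cl: 1 × 341 = 341
    C–H: 5 × 400 = 2000
    Σ(formed) = 2676 kJ
  ΔH_2 = 2623 − 2676 = −53 kJ
ΔH_1 − ΔH_2 = −2081 kJ, so reaction 1 has the more negative ΔH; |ΔH_1 − ΔH_2| = 2081 kJ.

Reaction 1, by 2081 kJ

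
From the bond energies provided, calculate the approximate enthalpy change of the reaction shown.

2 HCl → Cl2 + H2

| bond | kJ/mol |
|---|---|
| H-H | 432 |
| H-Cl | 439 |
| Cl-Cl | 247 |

Bonds broken (reactants):
  H-Cl: 2 × 439 = 878
  Σ(broken) = 878 kJ
Bonds formed (products):
  Cl-Cl: 1 × 247 = 247
  H-H: 1 × 432 = 432
  Σ(formed) = 679 kJ
ΔH = Σ(broken) − Σ(formed) = 878 − 679 = +199 kJ

ΔH ≈ +199 kJ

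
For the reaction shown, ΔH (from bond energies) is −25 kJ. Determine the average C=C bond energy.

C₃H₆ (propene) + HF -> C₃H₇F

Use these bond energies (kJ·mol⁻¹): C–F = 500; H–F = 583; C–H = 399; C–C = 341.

D(C=C) ≈ 632 kJ/mol

Let D be the C=C bond energy.
Σ(broken) = 1×341 + 6×399 + 1×D + 1×583 = 3318 + D
Σ(formed) = 2×341 + 1×500 + 7×399 = 3975
ΔH = Σ(broken) − Σ(formed) = (3318 + D) − (3975) = −657 + D
Setting this equal to −25 kJ gives D = 632 kJ/mol.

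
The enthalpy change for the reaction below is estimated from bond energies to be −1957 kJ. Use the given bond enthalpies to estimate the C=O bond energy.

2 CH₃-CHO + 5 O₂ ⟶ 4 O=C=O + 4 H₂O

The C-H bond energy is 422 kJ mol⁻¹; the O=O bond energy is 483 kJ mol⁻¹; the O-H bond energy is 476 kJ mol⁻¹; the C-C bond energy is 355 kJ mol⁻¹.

Let D be the C=O bond energy.
Σ(broken) = 2×355 + 8×422 + 2×D + 5×483 = 6501 + 2D
Σ(formed) = 8×D + 8×476 = 3808 + 8D
ΔH = Σ(broken) − Σ(formed) = (6501 + 2D) − (3808 + 8D) = +2693 − 6D
Setting this equal to −1957 kJ gives 6D = 4650, so D = 775 kJ/mol.

D(C=O) ≈ 775 kJ/mol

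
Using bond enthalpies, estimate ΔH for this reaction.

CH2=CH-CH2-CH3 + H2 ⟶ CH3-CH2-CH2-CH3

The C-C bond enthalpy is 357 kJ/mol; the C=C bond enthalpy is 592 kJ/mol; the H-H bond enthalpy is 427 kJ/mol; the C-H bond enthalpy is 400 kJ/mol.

Bonds broken (reactants):
  C-C: 2 × 357 = 714
  C-H: 8 × 400 = 3200
  C=C: 1 × 592 = 592
  H-H: 1 × 427 = 427
  Σ(broken) = 4933 kJ
Bonds formed (products):
  C-C: 3 × 357 = 1071
  C-H: 10 × 400 = 4000
  Σ(formed) = 5071 kJ
ΔH = Σ(broken) − Σ(formed) = 4933 − 5071 = −138 kJ

ΔH ≈ −138 kJ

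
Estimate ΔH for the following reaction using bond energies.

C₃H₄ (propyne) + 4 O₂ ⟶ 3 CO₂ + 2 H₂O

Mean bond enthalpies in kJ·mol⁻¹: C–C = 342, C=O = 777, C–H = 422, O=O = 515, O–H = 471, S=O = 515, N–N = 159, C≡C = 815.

ΔH ≈ −1641 kJ

Bonds broken (reactants):
  C≡C: 1 × 815 = 815
  C–C: 1 × 342 = 342
  C–H: 4 × 422 = 1688
  O=O: 4 × 515 = 2060
  Σ(broken) = 4905 kJ
Bonds formed (products):
  C=O: 6 × 777 = 4662
  O–H: 4 × 471 = 1884
  Σ(formed) = 6546 kJ
ΔH = Σ(broken) − Σ(formed) = 4905 − 6546 = −1641 kJ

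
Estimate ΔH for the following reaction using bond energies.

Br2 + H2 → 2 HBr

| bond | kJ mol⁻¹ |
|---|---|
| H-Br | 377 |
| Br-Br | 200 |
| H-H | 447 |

Bonds broken (reactants):
  Br-Br: 1 × 200 = 200
  H-H: 1 × 447 = 447
  Σ(broken) = 647 kJ
Bonds formed (products):
  H-Br: 2 × 377 = 754
  Σ(formed) = 754 kJ
ΔH = Σ(broken) − Σ(formed) = 647 − 754 = −107 kJ

ΔH ≈ −107 kJ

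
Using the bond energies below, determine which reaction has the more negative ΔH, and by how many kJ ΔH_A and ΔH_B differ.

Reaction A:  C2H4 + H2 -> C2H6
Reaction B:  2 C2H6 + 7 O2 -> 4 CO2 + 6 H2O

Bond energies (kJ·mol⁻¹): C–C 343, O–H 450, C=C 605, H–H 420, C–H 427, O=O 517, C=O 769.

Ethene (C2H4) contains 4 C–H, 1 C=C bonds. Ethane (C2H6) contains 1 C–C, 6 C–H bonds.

Reaction B, by 1951 kJ

Reaction A:
  Bonds broken (reactants):
    C–H: 4 × 427 = 1708
    C=C: 1 × 605 = 605
    H–H: 1 × 420 = 420
    Σ(broken) = 2733 kJ
  Bonds formed (products):
    C–C: 1 × 343 = 343
    C–H: 6 × 427 = 2562
    Σ(formed) = 2905 kJ
  ΔH_A = 2733 − 2905 = −172 kJ
Reaction B:
  Bonds broken (reactants):
    C–C: 2 × 343 = 686
    C–H: 12 × 427 = 5124
    O=O: 7 × 517 = 3619
    Σ(broken) = 9429 kJ
  Bonds formed (products):
    C=O: 8 × 769 = 6152
    O–H: 12 × 450 = 5400
    Σ(formed) = 11552 kJ
  ΔH_B = 9429 − 11552 = −2123 kJ
ΔH_A − ΔH_B = +1951 kJ, so reaction B has the more negative ΔH; |ΔH_A − ΔH_B| = 1951 kJ.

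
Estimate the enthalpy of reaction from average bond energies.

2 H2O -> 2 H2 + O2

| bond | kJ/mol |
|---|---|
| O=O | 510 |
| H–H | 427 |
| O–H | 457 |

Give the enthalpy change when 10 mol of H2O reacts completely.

ΔH = +2320 kJ

Bonds broken (reactants):
  O–H: 4 × 457 = 1828
  Σ(broken) = 1828 kJ
Bonds formed (products):
  H–H: 2 × 427 = 854
  O=O: 1 × 510 = 510
  Σ(formed) = 1364 kJ
ΔH = Σ(broken) − Σ(formed) = 1828 − 1364 = +464 kJ
For 5× the reaction as written: 5 × (+464) = +2320 kJ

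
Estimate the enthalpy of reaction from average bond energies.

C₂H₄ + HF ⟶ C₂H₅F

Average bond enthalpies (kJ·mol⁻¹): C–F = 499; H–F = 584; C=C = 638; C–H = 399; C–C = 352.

ΔH ≈ −28 kJ

Bonds broken (reactants):
  C–H: 4 × 399 = 1596
  C=C: 1 × 638 = 638
  H–F: 1 × 584 = 584
  Σ(broken) = 2818 kJ
Bonds formed (products):
  C–C: 1 × 352 = 352
  C–F: 1 × 499 = 499
  C–H: 5 × 399 = 1995
  Σ(formed) = 2846 kJ
ΔH = Σ(broken) − Σ(formed) = 2818 − 2846 = −28 kJ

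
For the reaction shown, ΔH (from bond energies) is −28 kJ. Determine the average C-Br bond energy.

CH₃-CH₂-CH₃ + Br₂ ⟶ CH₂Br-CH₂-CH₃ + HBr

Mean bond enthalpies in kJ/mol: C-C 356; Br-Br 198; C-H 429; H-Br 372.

D(C-Br) ≈ 283 kJ/mol

Let D be the C-Br bond energy.
Σ(broken) = 1×198 + 2×356 + 8×429 = 4342
Σ(formed) = 1×D + 2×356 + 7×429 + 1×372 = 4087 + D
ΔH = Σ(broken) − Σ(formed) = (4342) − (4087 + D) = +255 − D
Setting this equal to −28 kJ gives D = 283 kJ/mol.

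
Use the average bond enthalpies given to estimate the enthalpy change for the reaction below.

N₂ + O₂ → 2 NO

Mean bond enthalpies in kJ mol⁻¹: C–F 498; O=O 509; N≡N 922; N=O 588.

Bonds broken (reactants):
  N≡N: 1 × 922 = 922
  O=O: 1 × 509 = 509
  Σ(broken) = 1431 kJ
Bonds formed (products):
  N=O: 2 × 588 = 1176
  Σ(formed) = 1176 kJ
ΔH = Σ(broken) − Σ(formed) = 1431 − 1176 = +255 kJ

ΔH ≈ +255 kJ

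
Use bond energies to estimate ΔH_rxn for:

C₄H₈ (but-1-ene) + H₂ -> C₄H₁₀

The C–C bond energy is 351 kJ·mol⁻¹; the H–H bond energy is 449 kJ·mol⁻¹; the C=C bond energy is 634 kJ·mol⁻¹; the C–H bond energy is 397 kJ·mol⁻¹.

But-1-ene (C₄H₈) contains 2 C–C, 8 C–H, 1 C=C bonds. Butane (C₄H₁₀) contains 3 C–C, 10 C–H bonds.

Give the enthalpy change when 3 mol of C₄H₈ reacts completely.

Bonds broken (reactants):
  C–C: 2 × 351 = 702
  C–H: 8 × 397 = 3176
  C=C: 1 × 634 = 634
  H–H: 1 × 449 = 449
  Σ(broken) = 4961 kJ
Bonds formed (products):
  C–C: 3 × 351 = 1053
  C–H: 10 × 397 = 3970
  Σ(formed) = 5023 kJ
ΔH = Σ(broken) − Σ(formed) = 4961 − 5023 = −62 kJ
For 3× the reaction as written: 3 × (−62) = −186 kJ

ΔH = −186 kJ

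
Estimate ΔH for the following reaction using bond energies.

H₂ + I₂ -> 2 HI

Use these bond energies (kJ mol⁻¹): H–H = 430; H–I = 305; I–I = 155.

ΔH ≈ −25 kJ

Bonds broken (reactants):
  H–H: 1 × 430 = 430
  I–I: 1 × 155 = 155
  Σ(broken) = 585 kJ
Bonds formed (products):
  H–I: 2 × 305 = 610
  Σ(formed) = 610 kJ
ΔH = Σ(broken) − Σ(formed) = 585 − 610 = −25 kJ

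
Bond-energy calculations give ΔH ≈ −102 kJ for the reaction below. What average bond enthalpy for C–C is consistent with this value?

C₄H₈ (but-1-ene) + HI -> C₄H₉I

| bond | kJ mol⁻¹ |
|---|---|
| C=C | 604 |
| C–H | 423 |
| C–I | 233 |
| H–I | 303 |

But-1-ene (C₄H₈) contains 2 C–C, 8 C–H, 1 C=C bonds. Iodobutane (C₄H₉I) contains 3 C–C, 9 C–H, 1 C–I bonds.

D(C–C) ≈ 353 kJ/mol

Let D be the C–C bond energy.
Σ(broken) = 2×D + 8×423 + 1×604 + 1×303 = 4291 + 2D
Σ(formed) = 3×D + 9×423 + 1×233 = 4040 + 3D
ΔH = Σ(broken) − Σ(formed) = (4291 + 2D) − (4040 + 3D) = +251 − D
Setting this equal to −102 kJ gives D = 353 kJ/mol.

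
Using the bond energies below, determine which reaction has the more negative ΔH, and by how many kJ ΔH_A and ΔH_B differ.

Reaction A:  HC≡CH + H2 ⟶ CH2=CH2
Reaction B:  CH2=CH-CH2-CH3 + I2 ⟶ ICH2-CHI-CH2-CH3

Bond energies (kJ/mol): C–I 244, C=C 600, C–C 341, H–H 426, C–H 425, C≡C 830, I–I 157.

Reaction A, by 122 kJ

Reaction A:
  Bonds broken (reactants):
    C≡C: 1 × 830 = 830
    C–H: 2 × 425 = 850
    H–H: 1 × 426 = 426
    Σ(broken) = 2106 kJ
  Bonds formed (products):
    C–H: 4 × 425 = 1700
    C=C: 1 × 600 = 600
    Σ(formed) = 2300 kJ
  ΔH_A = 2106 − 2300 = −194 kJ
Reaction B:
  Bonds broken (reactants):
    C–C: 2 × 341 = 682
    C–H: 8 × 425 = 3400
    C=C: 1 × 600 = 600
    I–I: 1 × 157 = 157
    Σ(broken) = 4839 kJ
  Bonds formed (products):
    C–C: 3 × 341 = 1023
    C–H: 8 × 425 = 3400
    C–I: 2 × 244 = 488
    Σ(formed) = 4911 kJ
  ΔH_B = 4839 − 4911 = −72 kJ
ΔH_A − ΔH_B = −122 kJ, so reaction A has the more negative ΔH; |ΔH_A − ΔH_B| = 122 kJ.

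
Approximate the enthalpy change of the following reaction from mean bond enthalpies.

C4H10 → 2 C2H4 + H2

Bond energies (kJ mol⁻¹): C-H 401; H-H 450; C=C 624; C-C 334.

Bonds broken (reactants):
  C-C: 3 × 334 = 1002
  C-H: 10 × 401 = 4010
  Σ(broken) = 5012 kJ
Bonds formed (products):
  C-H: 8 × 401 = 3208
  C=C: 2 × 624 = 1248
  H-H: 1 × 450 = 450
  Σ(formed) = 4906 kJ
ΔH = Σ(broken) − Σ(formed) = 5012 − 4906 = +106 kJ

ΔH ≈ +106 kJ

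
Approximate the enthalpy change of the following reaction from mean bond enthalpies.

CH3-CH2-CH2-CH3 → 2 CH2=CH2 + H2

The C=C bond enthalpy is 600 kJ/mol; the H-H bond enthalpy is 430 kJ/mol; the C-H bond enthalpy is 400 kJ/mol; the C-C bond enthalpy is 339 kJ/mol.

ΔH ≈ +187 kJ

Bonds broken (reactants):
  C-C: 3 × 339 = 1017
  C-H: 10 × 400 = 4000
  Σ(broken) = 5017 kJ
Bonds formed (products):
  C-H: 8 × 400 = 3200
  C=C: 2 × 600 = 1200
  H-H: 1 × 430 = 430
  Σ(formed) = 4830 kJ
ΔH = Σ(broken) − Σ(formed) = 5017 − 4830 = +187 kJ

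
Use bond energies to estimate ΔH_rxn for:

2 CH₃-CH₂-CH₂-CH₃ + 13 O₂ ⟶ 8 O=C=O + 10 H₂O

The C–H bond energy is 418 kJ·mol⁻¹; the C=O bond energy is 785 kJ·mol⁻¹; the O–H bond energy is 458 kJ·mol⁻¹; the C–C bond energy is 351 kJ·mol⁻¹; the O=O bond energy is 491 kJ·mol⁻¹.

ΔH ≈ −4871 kJ

Bonds broken (reactants):
  C–C: 6 × 351 = 2106
  C–H: 20 × 418 = 8360
  O=O: 13 × 491 = 6383
  Σ(broken) = 16849 kJ
Bonds formed (products):
  C=O: 16 × 785 = 12560
  O–H: 20 × 458 = 9160
  Σ(formed) = 21720 kJ
ΔH = Σ(broken) − Σ(formed) = 16849 − 21720 = −4871 kJ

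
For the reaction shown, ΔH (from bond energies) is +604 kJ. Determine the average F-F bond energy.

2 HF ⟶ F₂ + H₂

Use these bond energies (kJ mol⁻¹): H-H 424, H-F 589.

D(F-F) ≈ 150 kJ/mol

Let D be the F-F bond energy.
Σ(broken) = 2×589 = 1178
Σ(formed) = 1×D + 1×424 = 424 + D
ΔH = Σ(broken) − Σ(formed) = (1178) − (424 + D) = +754 − D
Setting this equal to +604 kJ gives D = 150 kJ/mol.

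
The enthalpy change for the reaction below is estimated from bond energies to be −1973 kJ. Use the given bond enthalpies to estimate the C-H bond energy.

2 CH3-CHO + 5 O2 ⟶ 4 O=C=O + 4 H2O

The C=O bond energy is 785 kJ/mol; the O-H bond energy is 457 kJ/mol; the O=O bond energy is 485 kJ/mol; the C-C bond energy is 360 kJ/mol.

Let D be the C-H bond energy.
Σ(broken) = 2×360 + 8×D + 2×785 + 5×485 = 4715 + 8D
Σ(formed) = 8×785 + 8×457 = 9936
ΔH = Σ(broken) − Σ(formed) = (4715 + 8D) − (9936) = −5221 + 8D
Setting this equal to −1973 kJ gives 8D = 3248, so D = 406 kJ/mol.

D(C-H) ≈ 406 kJ/mol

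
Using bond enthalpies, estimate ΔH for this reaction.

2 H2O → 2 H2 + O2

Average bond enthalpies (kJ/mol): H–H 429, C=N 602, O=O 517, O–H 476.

ΔH ≈ +529 kJ

Bonds broken (reactants):
  O–H: 4 × 476 = 1904
  Σ(broken) = 1904 kJ
Bonds formed (products):
  H–H: 2 × 429 = 858
  O=O: 1 × 517 = 517
  Σ(formed) = 1375 kJ
ΔH = Σ(broken) − Σ(formed) = 1904 − 1375 = +529 kJ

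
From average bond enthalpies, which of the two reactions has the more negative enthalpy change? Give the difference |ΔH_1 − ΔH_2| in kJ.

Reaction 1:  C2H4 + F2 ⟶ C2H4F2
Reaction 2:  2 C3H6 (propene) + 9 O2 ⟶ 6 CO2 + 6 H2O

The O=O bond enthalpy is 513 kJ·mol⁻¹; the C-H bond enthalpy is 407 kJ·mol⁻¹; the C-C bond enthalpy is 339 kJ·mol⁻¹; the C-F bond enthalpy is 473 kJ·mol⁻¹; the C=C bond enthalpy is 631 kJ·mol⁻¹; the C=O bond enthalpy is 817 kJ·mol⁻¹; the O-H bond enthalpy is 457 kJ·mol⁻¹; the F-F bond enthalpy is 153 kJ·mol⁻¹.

Reaction 2, by 3346 kJ

Reaction 1:
  Bonds broken (reactants):
    C-H: 4 × 407 = 1628
    C=C: 1 × 631 = 631
    F-F: 1 × 153 = 153
    Σ(broken) = 2412 kJ
  Bonds formed (products):
    C-C: 1 × 339 = 339
    C-F: 2 × 473 = 946
    C-H: 4 × 407 = 1628
    Σ(formed) = 2913 kJ
  ΔH_1 = 2412 − 2913 = −501 kJ
Reaction 2:
  Bonds broken (reactants):
    C-C: 2 × 339 = 678
    C-H: 12 × 407 = 4884
    C=C: 2 × 631 = 1262
    O=O: 9 × 513 = 4617
    Σ(broken) = 11441 kJ
  Bonds formed (products):
    C=O: 12 × 817 = 9804
    O-H: 12 × 457 = 5484
    Σ(formed) = 15288 kJ
  ΔH_2 = 11441 − 15288 = −3847 kJ
ΔH_1 − ΔH_2 = +3346 kJ, so reaction 2 has the more negative ΔH; |ΔH_1 − ΔH_2| = 3346 kJ.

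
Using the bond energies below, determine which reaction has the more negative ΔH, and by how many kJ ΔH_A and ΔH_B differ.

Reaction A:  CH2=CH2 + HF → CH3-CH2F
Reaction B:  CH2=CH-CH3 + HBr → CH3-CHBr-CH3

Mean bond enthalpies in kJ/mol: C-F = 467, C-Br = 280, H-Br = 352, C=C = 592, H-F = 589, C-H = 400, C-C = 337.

Reaction A:
  Bonds broken (reactants):
    C-H: 4 × 400 = 1600
    C=C: 1 × 592 = 592
    H-F: 1 × 589 = 589
    Σ(broken) = 2781 kJ
  Bonds formed (products):
    C-C: 1 × 337 = 337
    C-F: 1 × 467 = 467
    C-H: 5 × 400 = 2000
    Σ(formed) = 2804 kJ
  ΔH_A = 2781 − 2804 = −23 kJ
Reaction B:
  Bonds broken (reactants):
    C-C: 1 × 337 = 337
    C-H: 6 × 400 = 2400
    C=C: 1 × 592 = 592
    H-Br: 1 × 352 = 352
    Σ(broken) = 3681 kJ
  Bonds formed (products):
    C-Br: 1 × 280 = 280
    C-C: 2 × 337 = 674
    C-H: 7 × 400 = 2800
    Σ(formed) = 3754 kJ
  ΔH_B = 3681 − 3754 = −73 kJ
ΔH_A − ΔH_B = +50 kJ, so reaction B has the more negative ΔH; |ΔH_A − ΔH_B| = 50 kJ.

Reaction B, by 50 kJ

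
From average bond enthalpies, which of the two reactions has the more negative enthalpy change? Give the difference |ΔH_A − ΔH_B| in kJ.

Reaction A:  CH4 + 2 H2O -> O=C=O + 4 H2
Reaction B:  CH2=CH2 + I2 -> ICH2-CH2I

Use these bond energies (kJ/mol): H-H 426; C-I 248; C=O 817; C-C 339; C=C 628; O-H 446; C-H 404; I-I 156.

Reaction B, by 113 kJ

Reaction A:
  Bonds broken (reactants):
    C-H: 4 × 404 = 1616
    O-H: 4 × 446 = 1784
    Σ(broken) = 3400 kJ
  Bonds formed (products):
    C=O: 2 × 817 = 1634
    H-H: 4 × 426 = 1704
    Σ(formed) = 3338 kJ
  ΔH_A = 3400 − 3338 = +62 kJ
Reaction B:
  Bonds broken (reactants):
    C-H: 4 × 404 = 1616
    C=C: 1 × 628 = 628
    I-I: 1 × 156 = 156
    Σ(broken) = 2400 kJ
  Bonds formed (products):
    C-C: 1 × 339 = 339
    C-H: 4 × 404 = 1616
    C-I: 2 × 248 = 496
    Σ(formed) = 2451 kJ
  ΔH_B = 2400 − 2451 = −51 kJ
ΔH_A − ΔH_B = +113 kJ, so reaction B has the more negative ΔH; |ΔH_A − ΔH_B| = 113 kJ.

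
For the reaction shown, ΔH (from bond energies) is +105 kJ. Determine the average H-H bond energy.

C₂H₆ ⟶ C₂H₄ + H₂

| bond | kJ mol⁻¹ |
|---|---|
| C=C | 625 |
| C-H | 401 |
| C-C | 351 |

Let D be the H-H bond energy.
Σ(broken) = 1×351 + 6×401 = 2757
Σ(formed) = 4×401 + 1×625 + 1×D = 2229 + D
ΔH = Σ(broken) − Σ(formed) = (2757) − (2229 + D) = +528 − D
Setting this equal to +105 kJ gives D = 423 kJ/mol.

D(H-H) ≈ 423 kJ/mol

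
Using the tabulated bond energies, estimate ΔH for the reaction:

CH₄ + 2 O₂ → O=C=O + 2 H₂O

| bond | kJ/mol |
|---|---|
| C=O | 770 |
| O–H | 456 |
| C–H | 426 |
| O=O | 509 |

ΔH ≈ −642 kJ

Bonds broken (reactants):
  C–H: 4 × 426 = 1704
  O=O: 2 × 509 = 1018
  Σ(broken) = 2722 kJ
Bonds formed (products):
  C=O: 2 × 770 = 1540
  O–H: 4 × 456 = 1824
  Σ(formed) = 3364 kJ
ΔH = Σ(broken) − Σ(formed) = 2722 − 3364 = −642 kJ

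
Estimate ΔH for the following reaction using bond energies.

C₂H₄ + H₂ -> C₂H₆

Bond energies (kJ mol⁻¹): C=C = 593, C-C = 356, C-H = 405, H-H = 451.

Bonds broken (reactants):
  C-H: 4 × 405 = 1620
  C=C: 1 × 593 = 593
  H-H: 1 × 451 = 451
  Σ(broken) = 2664 kJ
Bonds formed (products):
  C-C: 1 × 356 = 356
  C-H: 6 × 405 = 2430
  Σ(formed) = 2786 kJ
ΔH = Σ(broken) − Σ(formed) = 2664 − 2786 = −122 kJ

ΔH ≈ −122 kJ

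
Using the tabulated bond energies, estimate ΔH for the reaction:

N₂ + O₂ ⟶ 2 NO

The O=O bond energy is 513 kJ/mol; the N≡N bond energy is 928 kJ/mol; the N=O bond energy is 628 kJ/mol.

ΔH ≈ +185 kJ

Bonds broken (reactants):
  N≡N: 1 × 928 = 928
  O=O: 1 × 513 = 513
  Σ(broken) = 1441 kJ
Bonds formed (products):
  N=O: 2 × 628 = 1256
  Σ(formed) = 1256 kJ
ΔH = Σ(broken) − Σ(formed) = 1441 − 1256 = +185 kJ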